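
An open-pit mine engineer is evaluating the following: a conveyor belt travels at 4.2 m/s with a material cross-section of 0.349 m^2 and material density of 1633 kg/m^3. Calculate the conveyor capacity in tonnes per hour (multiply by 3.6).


Volumetric flow = speed * area
= 4.2 * 0.349 = 1.4658 m^3/s
Mass flow = volumetric * density
= 1.4658 * 1633 = 2393.6514 kg/s
Convert to t/h: multiply by 3.6
Capacity = 2393.6514 * 3.6
= 8617.145 t/h

8617.145 t/h


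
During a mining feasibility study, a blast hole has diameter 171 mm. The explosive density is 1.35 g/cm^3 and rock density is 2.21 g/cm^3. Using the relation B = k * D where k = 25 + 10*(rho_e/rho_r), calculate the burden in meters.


5.3196 m

First, compute k:
rho_e / rho_r = 1.35 / 2.21 = 0.6108597285
k = 25 + 10 * 0.6108597285 = 31.10859729
Then, compute burden:
B = k * D / 1000 = 31.10859729 * 171 / 1000
= 5319.570136 / 1000
= 5.3196 m


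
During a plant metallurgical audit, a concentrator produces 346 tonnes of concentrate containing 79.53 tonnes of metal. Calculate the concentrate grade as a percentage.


Grade = (metal in concentrate / concentrate mass) * 100
= (79.53 / 346) * 100
= 0.2298554913 * 100
= 22.9855%

22.9855%


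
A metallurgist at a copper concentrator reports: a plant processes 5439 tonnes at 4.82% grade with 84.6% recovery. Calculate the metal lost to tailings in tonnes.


Total metal in feed:
= 5439 * 4.82 / 100 = 262.1598 tonnes
Metal recovered:
= 262.1598 * 84.6 / 100 = 221.7871908 tonnes
Metal lost to tailings:
= 262.1598 - 221.7871908
= 40.3726 tonnes

40.3726 tonnes


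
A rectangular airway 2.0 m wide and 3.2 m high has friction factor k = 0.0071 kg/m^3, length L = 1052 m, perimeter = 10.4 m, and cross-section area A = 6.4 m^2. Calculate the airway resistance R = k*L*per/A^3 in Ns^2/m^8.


Compute the numerator:
k * L * per = 0.0071 * 1052 * 10.4
= 77.67968
Compute the denominator:
A^3 = 6.4^3 = 262.144
Resistance:
R = 77.67968 / 262.144
= 0.2963 Ns^2/m^8

0.2963 Ns^2/m^8


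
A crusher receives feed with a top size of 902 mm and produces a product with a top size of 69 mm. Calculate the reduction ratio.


Reduction ratio = feed size / product size
= 902 / 69
= 13.0725

13.0725


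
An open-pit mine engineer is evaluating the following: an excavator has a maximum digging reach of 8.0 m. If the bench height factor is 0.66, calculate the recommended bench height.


5.28 m

Bench height = reach * factor
= 8.0 * 0.66
= 5.28 m


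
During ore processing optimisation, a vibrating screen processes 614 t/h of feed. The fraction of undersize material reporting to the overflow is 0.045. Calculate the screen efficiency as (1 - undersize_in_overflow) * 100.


95.5%

Screen efficiency = (1 - fraction of undersize in overflow) * 100
= (1 - 0.045) * 100
= 0.955 * 100
= 95.5%


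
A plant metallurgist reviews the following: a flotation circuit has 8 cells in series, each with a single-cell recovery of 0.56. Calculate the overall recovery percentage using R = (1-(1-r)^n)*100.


Complement of single-cell recovery:
1 - r = 1 - 0.56 = 0.44
Raise to power n:
(1 - r)^8 = 0.44^8 = 0.001404822363
Overall recovery:
R = (1 - 0.001404822363) * 100
= 99.8595%

99.8595%


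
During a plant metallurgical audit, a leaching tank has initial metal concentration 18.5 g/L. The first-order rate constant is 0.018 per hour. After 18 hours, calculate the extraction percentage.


27.675%

Compute the exponent:
-k * t = -0.018 * 18 = -0.324
Remaining concentration:
C = 18.5 * exp(-0.324)
= 18.5 * 0.7232502424
= 13.38012948 g/L
Extracted = 18.5 - 13.38012948 = 5.119870516 g/L
Extraction % = 5.119870516 / 18.5 * 100
= 27.675%


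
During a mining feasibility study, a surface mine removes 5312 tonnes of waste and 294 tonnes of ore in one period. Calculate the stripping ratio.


Stripping ratio = waste tonnage / ore tonnage
= 5312 / 294
= 18.068

18.068


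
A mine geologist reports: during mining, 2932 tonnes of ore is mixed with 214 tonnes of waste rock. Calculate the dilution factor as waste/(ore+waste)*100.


Total material = ore + waste
= 2932 + 214 = 3146 tonnes
Dilution = waste / total * 100
= 214 / 3146 * 100
= 0.0680228862 * 100
= 6.8023%

6.8023%


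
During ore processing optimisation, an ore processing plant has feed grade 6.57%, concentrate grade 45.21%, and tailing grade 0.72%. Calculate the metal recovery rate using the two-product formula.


90.4821%

Using the two-product formula:
R = 100 * c * (f - t) / (f * (c - t))
Numerator = 100 * 45.21 * (6.57 - 0.72)
= 100 * 45.21 * 5.85
= 26447.85
Denominator = 6.57 * (45.21 - 0.72)
= 6.57 * 44.49
= 292.2993
R = 26447.85 / 292.2993
= 90.4821%


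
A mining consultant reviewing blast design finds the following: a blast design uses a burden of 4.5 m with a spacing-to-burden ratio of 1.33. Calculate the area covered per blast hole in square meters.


First, find the spacing:
Spacing = burden * ratio = 4.5 * 1.33
= 5.985 m
Then, calculate the area:
Area = burden * spacing = 4.5 * 5.985
= 26.9325 m^2

26.9325 m^2


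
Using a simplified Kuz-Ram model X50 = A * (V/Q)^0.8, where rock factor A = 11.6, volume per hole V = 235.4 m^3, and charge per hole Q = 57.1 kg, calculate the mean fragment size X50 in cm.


Compute V/Q:
V/Q = 235.4 / 57.1 = 4.122591944
Raise to the power 0.8:
(V/Q)^0.8 = 4.122591944^0.8 = 3.105533942
Multiply by A:
X50 = 11.6 * 3.105533942
= 36.0242 cm

36.0242 cm


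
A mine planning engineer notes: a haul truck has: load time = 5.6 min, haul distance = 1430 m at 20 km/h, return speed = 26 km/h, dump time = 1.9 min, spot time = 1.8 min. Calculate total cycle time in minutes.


Convert haul speed to m/min: 20 * 1000/60 = 333.3333333 m/min
Haul time = 1430 / 333.3333333 = 4.29 min
Convert return speed to m/min: 26 * 1000/60 = 433.3333333 m/min
Return time = 1430 / 433.3333333 = 3.3 min
Total cycle time:
= 5.6 + 4.29 + 1.9 + 3.3 + 1.8
= 16.89 min

16.89 min


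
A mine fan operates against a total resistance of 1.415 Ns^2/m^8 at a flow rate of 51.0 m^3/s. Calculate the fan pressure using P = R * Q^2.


3680.415 Pa

Compute Q^2:
Q^2 = 51.0^2 = 2601.0
Compute pressure:
P = R * Q^2 = 1.415 * 2601.0
= 3680.415 Pa


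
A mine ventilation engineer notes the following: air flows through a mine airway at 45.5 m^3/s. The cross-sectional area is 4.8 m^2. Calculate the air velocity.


9.4792 m/s

Velocity = flow rate / cross-sectional area
= 45.5 / 4.8
= 9.4792 m/s


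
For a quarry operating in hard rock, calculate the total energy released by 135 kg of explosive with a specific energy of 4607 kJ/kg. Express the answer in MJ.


Energy = mass * specific_energy / 1000
= 135 * 4607 / 1000
= 621945 / 1000
= 621.945 MJ

621.945 MJ


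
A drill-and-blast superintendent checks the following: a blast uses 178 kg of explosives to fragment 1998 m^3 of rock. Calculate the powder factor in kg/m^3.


0.0891 kg/m^3

Powder factor = explosive mass / rock volume
= 178 / 1998
= 0.0891 kg/m^3


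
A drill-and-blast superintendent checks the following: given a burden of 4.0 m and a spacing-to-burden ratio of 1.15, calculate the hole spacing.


Spacing = burden * ratio
= 4.0 * 1.15
= 4.6 m

4.6 m


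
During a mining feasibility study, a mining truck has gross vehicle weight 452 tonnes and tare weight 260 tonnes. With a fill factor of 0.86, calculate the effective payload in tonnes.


Maximum payload = gross - tare
= 452 - 260 = 192 tonnes
Effective payload = max payload * fill factor
= 192 * 0.86
= 165.12 tonnes

165.12 tonnes


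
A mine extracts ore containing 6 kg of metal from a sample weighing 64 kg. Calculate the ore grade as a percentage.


9.375%

Ore grade = (metal mass / ore mass) * 100
= (6 / 64) * 100
= 0.09375 * 100
= 9.375%


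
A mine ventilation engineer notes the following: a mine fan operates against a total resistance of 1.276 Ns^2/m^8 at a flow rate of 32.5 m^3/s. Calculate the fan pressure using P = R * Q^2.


1347.775 Pa

Compute Q^2:
Q^2 = 32.5^2 = 1056.25
Compute pressure:
P = R * Q^2 = 1.276 * 1056.25
= 1347.775 Pa


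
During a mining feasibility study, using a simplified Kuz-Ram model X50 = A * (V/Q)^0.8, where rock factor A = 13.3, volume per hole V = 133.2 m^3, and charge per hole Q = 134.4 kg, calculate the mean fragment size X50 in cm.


13.2049 cm

Compute V/Q:
V/Q = 133.2 / 134.4 = 0.9910714286
Raise to the power 0.8:
(V/Q)^0.8 = 0.9910714286^0.8 = 0.9928507424
Multiply by A:
X50 = 13.3 * 0.9928507424
= 13.2049 cm


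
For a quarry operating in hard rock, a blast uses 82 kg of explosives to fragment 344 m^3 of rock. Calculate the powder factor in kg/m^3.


0.2384 kg/m^3

Powder factor = explosive mass / rock volume
= 82 / 344
= 0.2384 kg/m^3


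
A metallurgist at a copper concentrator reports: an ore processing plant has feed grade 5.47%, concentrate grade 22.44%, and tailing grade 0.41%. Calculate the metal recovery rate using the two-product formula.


94.2262%

Using the two-product formula:
R = 100 * c * (f - t) / (f * (c - t))
Numerator = 100 * 22.44 * (5.47 - 0.41)
= 100 * 22.44 * 5.06
= 11354.64
Denominator = 5.47 * (22.44 - 0.41)
= 5.47 * 22.03
= 120.5041
R = 11354.64 / 120.5041
= 94.2262%


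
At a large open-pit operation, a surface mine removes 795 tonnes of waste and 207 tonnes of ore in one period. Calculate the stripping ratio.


Stripping ratio = waste tonnage / ore tonnage
= 795 / 207
= 3.8406

3.8406


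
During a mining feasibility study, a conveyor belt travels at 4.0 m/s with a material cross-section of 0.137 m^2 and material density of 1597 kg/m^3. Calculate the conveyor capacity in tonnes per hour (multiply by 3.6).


3150.5616 t/h

Volumetric flow = speed * area
= 4.0 * 0.137 = 0.548 m^3/s
Mass flow = volumetric * density
= 0.548 * 1597 = 875.156 kg/s
Convert to t/h: multiply by 3.6
Capacity = 875.156 * 3.6
= 3150.5616 t/h


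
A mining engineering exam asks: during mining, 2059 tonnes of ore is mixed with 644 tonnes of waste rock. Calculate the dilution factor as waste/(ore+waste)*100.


23.8254%

Total material = ore + waste
= 2059 + 644 = 2703 tonnes
Dilution = waste / total * 100
= 644 / 2703 * 100
= 0.2382537921 * 100
= 23.8254%


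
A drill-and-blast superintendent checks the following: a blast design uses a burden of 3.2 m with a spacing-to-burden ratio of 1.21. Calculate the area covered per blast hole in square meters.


First, find the spacing:
Spacing = burden * ratio = 3.2 * 1.21
= 3.872 m
Then, calculate the area:
Area = burden * spacing = 3.2 * 3.872
= 12.3904 m^2

12.3904 m^2


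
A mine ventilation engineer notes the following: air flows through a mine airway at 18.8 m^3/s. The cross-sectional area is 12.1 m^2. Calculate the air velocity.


Velocity = flow rate / cross-sectional area
= 18.8 / 12.1
= 1.5537 m/s

1.5537 m/s


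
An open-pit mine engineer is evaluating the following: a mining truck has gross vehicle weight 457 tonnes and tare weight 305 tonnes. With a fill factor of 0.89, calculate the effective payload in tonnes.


135.28 tonnes

Maximum payload = gross - tare
= 457 - 305 = 152 tonnes
Effective payload = max payload * fill factor
= 152 * 0.89
= 135.28 tonnes


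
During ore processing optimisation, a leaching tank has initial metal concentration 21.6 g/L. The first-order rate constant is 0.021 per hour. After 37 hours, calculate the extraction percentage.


54.0217%

Compute the exponent:
-k * t = -0.021 * 37 = -0.777
Remaining concentration:
C = 21.6 * exp(-0.777)
= 21.6 * 0.4597832942
= 9.931319155 g/L
Extracted = 21.6 - 9.931319155 = 11.66868084 g/L
Extraction % = 11.66868084 / 21.6 * 100
= 54.0217%


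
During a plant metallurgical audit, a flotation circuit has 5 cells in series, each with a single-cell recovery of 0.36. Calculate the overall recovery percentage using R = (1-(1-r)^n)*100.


89.2626%

Complement of single-cell recovery:
1 - r = 1 - 0.36 = 0.64
Raise to power n:
(1 - r)^5 = 0.64^5 = 0.1073741824
Overall recovery:
R = (1 - 0.1073741824) * 100
= 89.2626%


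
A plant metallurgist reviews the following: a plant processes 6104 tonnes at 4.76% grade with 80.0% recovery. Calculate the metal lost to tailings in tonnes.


58.1101 tonnes

Total metal in feed:
= 6104 * 4.76 / 100 = 290.5504 tonnes
Metal recovered:
= 290.5504 * 80.0 / 100 = 232.44032 tonnes
Metal lost to tailings:
= 290.5504 - 232.44032
= 58.1101 tonnes


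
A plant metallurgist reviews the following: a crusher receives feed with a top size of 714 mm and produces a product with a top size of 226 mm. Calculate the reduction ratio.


3.1593

Reduction ratio = feed size / product size
= 714 / 226
= 3.1593


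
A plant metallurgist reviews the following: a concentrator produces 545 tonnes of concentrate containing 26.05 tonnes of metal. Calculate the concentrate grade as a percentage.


Grade = (metal in concentrate / concentrate mass) * 100
= (26.05 / 545) * 100
= 0.04779816514 * 100
= 4.7798%

4.7798%


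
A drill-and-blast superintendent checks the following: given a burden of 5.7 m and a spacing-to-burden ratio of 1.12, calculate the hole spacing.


Spacing = burden * ratio
= 5.7 * 1.12
= 6.384 m

6.384 m


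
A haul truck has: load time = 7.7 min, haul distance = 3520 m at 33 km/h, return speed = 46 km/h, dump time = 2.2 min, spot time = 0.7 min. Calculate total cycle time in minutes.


Convert haul speed to m/min: 33 * 1000/60 = 550 m/min
Haul time = 3520 / 550 = 6.4 min
Convert return speed to m/min: 46 * 1000/60 = 766.6666667 m/min
Return time = 3520 / 766.6666667 = 4.591304348 min
Total cycle time:
= 7.7 + 6.4 + 2.2 + 4.591304348 + 0.7
= 21.5913 min

21.5913 min


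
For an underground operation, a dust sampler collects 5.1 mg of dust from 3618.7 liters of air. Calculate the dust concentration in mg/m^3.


1.4093 mg/m^3

Convert liters to m^3: 1 m^3 = 1000 L
Concentration = mass / volume * 1000
= 5.1 / 3618.7 * 1000
= 0.001409345898 * 1000
= 1.4093 mg/m^3


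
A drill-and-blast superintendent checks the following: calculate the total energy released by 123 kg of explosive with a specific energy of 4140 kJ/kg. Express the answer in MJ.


Energy = mass * specific_energy / 1000
= 123 * 4140 / 1000
= 509220 / 1000
= 509.22 MJ

509.22 MJ


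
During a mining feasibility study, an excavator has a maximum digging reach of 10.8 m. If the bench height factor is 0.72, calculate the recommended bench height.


Bench height = reach * factor
= 10.8 * 0.72
= 7.776 m

7.776 m


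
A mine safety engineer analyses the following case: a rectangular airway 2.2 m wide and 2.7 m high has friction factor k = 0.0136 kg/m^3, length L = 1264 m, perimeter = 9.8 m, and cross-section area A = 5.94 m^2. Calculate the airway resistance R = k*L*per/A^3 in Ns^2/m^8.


Compute the numerator:
k * L * per = 0.0136 * 1264 * 9.8
= 168.46592
Compute the denominator:
A^3 = 5.94^3 = 209.584584
Resistance:
R = 168.46592 / 209.584584
= 0.8038 Ns^2/m^8

0.8038 Ns^2/m^8


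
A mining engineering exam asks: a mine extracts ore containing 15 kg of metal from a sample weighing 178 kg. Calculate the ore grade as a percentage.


Ore grade = (metal mass / ore mass) * 100
= (15 / 178) * 100
= 0.08426966292 * 100
= 8.427%

8.427%


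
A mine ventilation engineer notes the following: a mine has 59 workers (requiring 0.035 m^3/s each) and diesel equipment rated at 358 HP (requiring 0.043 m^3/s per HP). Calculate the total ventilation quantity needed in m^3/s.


17.459 m^3/s

Airflow for workers:
Q_people = 59 * 0.035 = 2.065 m^3/s
Airflow for diesel equipment:
Q_diesel = 358 * 0.043 = 15.394 m^3/s
Total ventilation:
Q_total = 2.065 + 15.394
= 17.459 m^3/s


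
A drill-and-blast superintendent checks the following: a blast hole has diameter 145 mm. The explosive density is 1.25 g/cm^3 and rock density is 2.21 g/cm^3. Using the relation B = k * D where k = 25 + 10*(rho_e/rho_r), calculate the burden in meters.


First, compute k:
rho_e / rho_r = 1.25 / 2.21 = 0.5656108597
k = 25 + 10 * 0.5656108597 = 30.6561086
Then, compute burden:
B = k * D / 1000 = 30.6561086 * 145 / 1000
= 4445.135747 / 1000
= 4.4451 m

4.4451 m


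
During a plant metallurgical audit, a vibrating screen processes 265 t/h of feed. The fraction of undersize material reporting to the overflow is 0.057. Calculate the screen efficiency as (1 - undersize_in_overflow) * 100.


94.3%

Screen efficiency = (1 - fraction of undersize in overflow) * 100
= (1 - 0.057) * 100
= 0.943 * 100
= 94.3%


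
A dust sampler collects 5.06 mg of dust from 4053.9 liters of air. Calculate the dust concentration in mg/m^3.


Convert liters to m^3: 1 m^3 = 1000 L
Concentration = mass / volume * 1000
= 5.06 / 4053.9 * 1000
= 0.001248180764 * 1000
= 1.2482 mg/m^3

1.2482 mg/m^3


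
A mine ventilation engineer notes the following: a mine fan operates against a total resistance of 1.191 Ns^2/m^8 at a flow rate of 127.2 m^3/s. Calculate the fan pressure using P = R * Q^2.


19270.1894 Pa

Compute Q^2:
Q^2 = 127.2^2 = 16179.84
Compute pressure:
P = R * Q^2 = 1.191 * 16179.84
= 19270.1894 Pa


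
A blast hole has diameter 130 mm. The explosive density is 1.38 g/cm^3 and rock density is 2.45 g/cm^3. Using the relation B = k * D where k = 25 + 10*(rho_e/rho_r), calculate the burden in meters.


First, compute k:
rho_e / rho_r = 1.38 / 2.45 = 0.5632653061
k = 25 + 10 * 0.5632653061 = 30.63265306
Then, compute burden:
B = k * D / 1000 = 30.63265306 * 130 / 1000
= 3982.244898 / 1000
= 3.9822 m

3.9822 m


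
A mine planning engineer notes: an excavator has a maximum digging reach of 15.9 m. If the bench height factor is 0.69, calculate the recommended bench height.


Bench height = reach * factor
= 15.9 * 0.69
= 10.971 m

10.971 m


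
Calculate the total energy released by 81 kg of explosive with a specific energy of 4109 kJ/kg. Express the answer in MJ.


332.829 MJ

Energy = mass * specific_energy / 1000
= 81 * 4109 / 1000
= 332829 / 1000
= 332.829 MJ


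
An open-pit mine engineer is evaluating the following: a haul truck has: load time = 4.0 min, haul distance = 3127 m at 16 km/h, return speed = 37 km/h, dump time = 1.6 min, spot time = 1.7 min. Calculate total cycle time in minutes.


24.0971 min

Convert haul speed to m/min: 16 * 1000/60 = 266.6666667 m/min
Haul time = 3127 / 266.6666667 = 11.72625 min
Convert return speed to m/min: 37 * 1000/60 = 616.6666667 m/min
Return time = 3127 / 616.6666667 = 5.070810811 min
Total cycle time:
= 4.0 + 11.72625 + 1.6 + 5.070810811 + 1.7
= 24.0971 min


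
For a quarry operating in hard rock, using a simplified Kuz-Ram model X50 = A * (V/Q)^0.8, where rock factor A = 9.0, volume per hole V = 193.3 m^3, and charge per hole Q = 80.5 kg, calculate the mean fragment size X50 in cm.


18.1381 cm

Compute V/Q:
V/Q = 193.3 / 80.5 = 2.401242236
Raise to the power 0.8:
(V/Q)^0.8 = 2.401242236^0.8 = 2.015342108
Multiply by A:
X50 = 9.0 * 2.015342108
= 18.1381 cm


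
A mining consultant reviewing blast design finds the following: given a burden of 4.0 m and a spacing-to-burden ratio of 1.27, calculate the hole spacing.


Spacing = burden * ratio
= 4.0 * 1.27
= 5.08 m

5.08 m


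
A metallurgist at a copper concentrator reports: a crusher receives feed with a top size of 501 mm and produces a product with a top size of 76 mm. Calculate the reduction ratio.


Reduction ratio = feed size / product size
= 501 / 76
= 6.5921

6.5921


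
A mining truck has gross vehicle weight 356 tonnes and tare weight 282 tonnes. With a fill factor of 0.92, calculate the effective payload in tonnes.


68.08 tonnes

Maximum payload = gross - tare
= 356 - 282 = 74 tonnes
Effective payload = max payload * fill factor
= 74 * 0.92
= 68.08 tonnes


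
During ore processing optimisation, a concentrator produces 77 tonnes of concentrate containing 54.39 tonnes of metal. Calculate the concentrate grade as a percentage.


70.6364%

Grade = (metal in concentrate / concentrate mass) * 100
= (54.39 / 77) * 100
= 0.7063636364 * 100
= 70.6364%


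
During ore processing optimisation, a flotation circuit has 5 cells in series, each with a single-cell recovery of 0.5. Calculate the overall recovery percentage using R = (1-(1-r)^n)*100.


Complement of single-cell recovery:
1 - r = 1 - 0.5 = 0.5
Raise to power n:
(1 - r)^5 = 0.5^5 = 0.03125
Overall recovery:
R = (1 - 0.03125) * 100
= 96.875%

96.875%


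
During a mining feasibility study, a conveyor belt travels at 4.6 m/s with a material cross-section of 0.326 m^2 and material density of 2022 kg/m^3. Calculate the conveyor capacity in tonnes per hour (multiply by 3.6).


Volumetric flow = speed * area
= 4.6 * 0.326 = 1.4996 m^3/s
Mass flow = volumetric * density
= 1.4996 * 2022 = 3032.1912 kg/s
Convert to t/h: multiply by 3.6
Capacity = 3032.1912 * 3.6
= 10915.8883 t/h

10915.8883 t/h


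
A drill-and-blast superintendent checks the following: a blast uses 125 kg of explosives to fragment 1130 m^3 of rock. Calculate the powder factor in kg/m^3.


0.1106 kg/m^3

Powder factor = explosive mass / rock volume
= 125 / 1130
= 0.1106 kg/m^3


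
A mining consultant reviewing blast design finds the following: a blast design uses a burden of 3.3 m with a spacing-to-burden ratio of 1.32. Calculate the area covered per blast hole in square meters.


First, find the spacing:
Spacing = burden * ratio = 3.3 * 1.32
= 4.356 m
Then, calculate the area:
Area = burden * spacing = 3.3 * 4.356
= 14.3748 m^2

14.3748 m^2


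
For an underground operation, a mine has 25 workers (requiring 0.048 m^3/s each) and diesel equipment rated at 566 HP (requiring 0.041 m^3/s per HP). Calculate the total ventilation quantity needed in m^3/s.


24.406 m^3/s

Airflow for workers:
Q_people = 25 * 0.048 = 1.2 m^3/s
Airflow for diesel equipment:
Q_diesel = 566 * 0.041 = 23.206 m^3/s
Total ventilation:
Q_total = 1.2 + 23.206
= 24.406 m^3/s


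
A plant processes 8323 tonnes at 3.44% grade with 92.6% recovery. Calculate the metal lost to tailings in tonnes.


21.187 tonnes

Total metal in feed:
= 8323 * 3.44 / 100 = 286.3112 tonnes
Metal recovered:
= 286.3112 * 92.6 / 100 = 265.1241712 tonnes
Metal lost to tailings:
= 286.3112 - 265.1241712
= 21.187 tonnes


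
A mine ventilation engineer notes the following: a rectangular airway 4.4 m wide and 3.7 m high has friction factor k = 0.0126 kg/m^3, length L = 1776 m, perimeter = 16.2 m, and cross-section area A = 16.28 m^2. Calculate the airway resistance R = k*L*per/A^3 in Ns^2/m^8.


0.084 Ns^2/m^8

Compute the numerator:
k * L * per = 0.0126 * 1776 * 16.2
= 362.51712
Compute the denominator:
A^3 = 16.28^3 = 4314.825152
Resistance:
R = 362.51712 / 4314.825152
= 0.084 Ns^2/m^8


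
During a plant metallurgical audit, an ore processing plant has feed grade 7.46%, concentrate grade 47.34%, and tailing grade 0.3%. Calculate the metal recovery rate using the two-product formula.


96.5907%

Using the two-product formula:
R = 100 * c * (f - t) / (f * (c - t))
Numerator = 100 * 47.34 * (7.46 - 0.3)
= 100 * 47.34 * 7.16
= 33895.44
Denominator = 7.46 * (47.34 - 0.3)
= 7.46 * 47.04
= 350.9184
R = 33895.44 / 350.9184
= 96.5907%


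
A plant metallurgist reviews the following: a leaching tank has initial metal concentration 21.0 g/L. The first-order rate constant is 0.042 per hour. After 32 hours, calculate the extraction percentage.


Compute the exponent:
-k * t = -0.042 * 32 = -1.344
Remaining concentration:
C = 21.0 * exp(-1.344)
= 21.0 * 0.2608003779
= 5.476807936 g/L
Extracted = 21.0 - 5.476807936 = 15.52319206 g/L
Extraction % = 15.52319206 / 21.0 * 100
= 73.92%

73.92%


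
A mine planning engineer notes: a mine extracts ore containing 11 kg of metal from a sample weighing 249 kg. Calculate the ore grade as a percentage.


4.4177%

Ore grade = (metal mass / ore mass) * 100
= (11 / 249) * 100
= 0.04417670683 * 100
= 4.4177%


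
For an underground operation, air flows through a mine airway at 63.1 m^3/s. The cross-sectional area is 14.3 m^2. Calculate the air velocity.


Velocity = flow rate / cross-sectional area
= 63.1 / 14.3
= 4.4126 m/s

4.4126 m/s


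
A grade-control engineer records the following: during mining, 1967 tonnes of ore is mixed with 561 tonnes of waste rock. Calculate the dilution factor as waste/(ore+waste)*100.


22.1915%

Total material = ore + waste
= 1967 + 561 = 2528 tonnes
Dilution = waste / total * 100
= 561 / 2528 * 100
= 0.221914557 * 100
= 22.1915%


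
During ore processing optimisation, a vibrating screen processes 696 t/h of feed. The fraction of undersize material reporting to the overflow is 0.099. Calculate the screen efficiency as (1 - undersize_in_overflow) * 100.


Screen efficiency = (1 - fraction of undersize in overflow) * 100
= (1 - 0.099) * 100
= 0.901 * 100
= 90.1%

90.1%


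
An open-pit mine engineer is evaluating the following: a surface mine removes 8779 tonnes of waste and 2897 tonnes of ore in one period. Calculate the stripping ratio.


3.0304

Stripping ratio = waste tonnage / ore tonnage
= 8779 / 2897
= 3.0304


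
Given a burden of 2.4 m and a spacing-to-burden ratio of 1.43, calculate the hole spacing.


3.432 m

Spacing = burden * ratio
= 2.4 * 1.43
= 3.432 m


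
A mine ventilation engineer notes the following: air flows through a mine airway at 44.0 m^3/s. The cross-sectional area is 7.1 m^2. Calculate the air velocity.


6.1972 m/s

Velocity = flow rate / cross-sectional area
= 44.0 / 7.1
= 6.1972 m/s


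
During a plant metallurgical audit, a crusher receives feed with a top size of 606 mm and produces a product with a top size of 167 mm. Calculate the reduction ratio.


3.6287

Reduction ratio = feed size / product size
= 606 / 167
= 3.6287


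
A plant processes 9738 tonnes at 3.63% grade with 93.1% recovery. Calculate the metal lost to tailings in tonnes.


Total metal in feed:
= 9738 * 3.63 / 100 = 353.4894 tonnes
Metal recovered:
= 353.4894 * 93.1 / 100 = 329.0986314 tonnes
Metal lost to tailings:
= 353.4894 - 329.0986314
= 24.3908 tonnes

24.3908 tonnes


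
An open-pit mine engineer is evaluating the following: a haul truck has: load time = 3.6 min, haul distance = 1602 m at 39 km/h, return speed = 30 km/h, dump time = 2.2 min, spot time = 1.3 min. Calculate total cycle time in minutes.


12.7686 min

Convert haul speed to m/min: 39 * 1000/60 = 650 m/min
Haul time = 1602 / 650 = 2.464615385 min
Convert return speed to m/min: 30 * 1000/60 = 500 m/min
Return time = 1602 / 500 = 3.204 min
Total cycle time:
= 3.6 + 2.464615385 + 2.2 + 3.204 + 1.3
= 12.7686 min


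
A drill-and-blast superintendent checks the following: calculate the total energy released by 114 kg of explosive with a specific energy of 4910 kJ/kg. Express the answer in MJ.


559.74 MJ

Energy = mass * specific_energy / 1000
= 114 * 4910 / 1000
= 559740 / 1000
= 559.74 MJ


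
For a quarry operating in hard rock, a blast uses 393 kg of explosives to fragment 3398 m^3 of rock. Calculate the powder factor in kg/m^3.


Powder factor = explosive mass / rock volume
= 393 / 3398
= 0.1157 kg/m^3

0.1157 kg/m^3


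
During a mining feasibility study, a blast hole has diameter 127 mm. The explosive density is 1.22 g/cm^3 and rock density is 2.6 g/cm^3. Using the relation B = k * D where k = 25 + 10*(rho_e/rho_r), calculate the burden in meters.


3.7709 m

First, compute k:
rho_e / rho_r = 1.22 / 2.6 = 0.4692307692
k = 25 + 10 * 0.4692307692 = 29.69230769
Then, compute burden:
B = k * D / 1000 = 29.69230769 * 127 / 1000
= 3770.923077 / 1000
= 3.7709 m


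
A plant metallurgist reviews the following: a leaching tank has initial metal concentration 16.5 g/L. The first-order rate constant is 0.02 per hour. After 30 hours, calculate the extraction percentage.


45.1188%

Compute the exponent:
-k * t = -0.02 * 30 = -0.6
Remaining concentration:
C = 16.5 * exp(-0.6)
= 16.5 * 0.5488116361
= 9.055391996 g/L
Extracted = 16.5 - 9.055391996 = 7.444608004 g/L
Extraction % = 7.444608004 / 16.5 * 100
= 45.1188%


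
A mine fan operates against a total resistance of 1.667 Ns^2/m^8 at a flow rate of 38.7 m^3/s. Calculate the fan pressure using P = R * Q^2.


Compute Q^2:
Q^2 = 38.7^2 = 1497.69
Compute pressure:
P = R * Q^2 = 1.667 * 1497.69
= 2496.6492 Pa

2496.6492 Pa


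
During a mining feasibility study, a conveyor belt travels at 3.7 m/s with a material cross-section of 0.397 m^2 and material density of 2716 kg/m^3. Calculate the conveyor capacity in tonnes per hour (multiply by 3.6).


14362.3166 t/h

Volumetric flow = speed * area
= 3.7 * 0.397 = 1.4689 m^3/s
Mass flow = volumetric * density
= 1.4689 * 2716 = 3989.5324 kg/s
Convert to t/h: multiply by 3.6
Capacity = 3989.5324 * 3.6
= 14362.3166 t/h


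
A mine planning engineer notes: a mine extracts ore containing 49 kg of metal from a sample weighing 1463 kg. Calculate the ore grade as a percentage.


Ore grade = (metal mass / ore mass) * 100
= (49 / 1463) * 100
= 0.03349282297 * 100
= 3.3493%

3.3493%


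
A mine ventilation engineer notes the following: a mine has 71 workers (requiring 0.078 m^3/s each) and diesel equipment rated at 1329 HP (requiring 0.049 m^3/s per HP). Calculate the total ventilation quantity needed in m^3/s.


Airflow for workers:
Q_people = 71 * 0.078 = 5.538 m^3/s
Airflow for diesel equipment:
Q_diesel = 1329 * 0.049 = 65.121 m^3/s
Total ventilation:
Q_total = 5.538 + 65.121
= 70.659 m^3/s

70.659 m^3/s


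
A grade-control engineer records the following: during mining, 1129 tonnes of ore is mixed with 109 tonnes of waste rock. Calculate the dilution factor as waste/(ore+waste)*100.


Total material = ore + waste
= 1129 + 109 = 1238 tonnes
Dilution = waste / total * 100
= 109 / 1238 * 100
= 0.08804523425 * 100
= 8.8045%

8.8045%


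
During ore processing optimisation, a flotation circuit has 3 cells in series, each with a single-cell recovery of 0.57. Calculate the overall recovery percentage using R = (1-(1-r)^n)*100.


Complement of single-cell recovery:
1 - r = 1 - 0.57 = 0.43
Raise to power n:
(1 - r)^3 = 0.43^3 = 0.079507
Overall recovery:
R = (1 - 0.079507) * 100
= 92.0493%

92.0493%


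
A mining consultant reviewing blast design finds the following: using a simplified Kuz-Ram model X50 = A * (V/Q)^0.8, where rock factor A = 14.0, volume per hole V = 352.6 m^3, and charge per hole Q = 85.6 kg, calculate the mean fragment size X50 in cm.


Compute V/Q:
V/Q = 352.6 / 85.6 = 4.119158879
Raise to the power 0.8:
(V/Q)^0.8 = 4.119158879^0.8 = 3.103464877
Multiply by A:
X50 = 14.0 * 3.103464877
= 43.4485 cm

43.4485 cm


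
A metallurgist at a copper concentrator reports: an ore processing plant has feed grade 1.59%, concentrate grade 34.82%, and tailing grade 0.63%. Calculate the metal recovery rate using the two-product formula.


Using the two-product formula:
R = 100 * c * (f - t) / (f * (c - t))
Numerator = 100 * 34.82 * (1.59 - 0.63)
= 100 * 34.82 * 0.96
= 3342.72
Denominator = 1.59 * (34.82 - 0.63)
= 1.59 * 34.19
= 54.3621
R = 3342.72 / 54.3621
= 61.4899%

61.4899%


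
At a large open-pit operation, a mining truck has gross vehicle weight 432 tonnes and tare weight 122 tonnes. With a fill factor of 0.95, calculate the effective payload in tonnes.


294.5 tonnes

Maximum payload = gross - tare
= 432 - 122 = 310 tonnes
Effective payload = max payload * fill factor
= 310 * 0.95
= 294.5 tonnes


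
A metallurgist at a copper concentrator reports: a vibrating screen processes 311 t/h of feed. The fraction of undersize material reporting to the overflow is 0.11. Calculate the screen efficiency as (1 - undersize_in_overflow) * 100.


89.0%

Screen efficiency = (1 - fraction of undersize in overflow) * 100
= (1 - 0.11) * 100
= 0.89 * 100
= 89.0%


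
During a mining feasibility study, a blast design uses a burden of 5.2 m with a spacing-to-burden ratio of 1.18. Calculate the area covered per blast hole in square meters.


First, find the spacing:
Spacing = burden * ratio = 5.2 * 1.18
= 6.136 m
Then, calculate the area:
Area = burden * spacing = 5.2 * 6.136
= 31.9072 m^2

31.9072 m^2


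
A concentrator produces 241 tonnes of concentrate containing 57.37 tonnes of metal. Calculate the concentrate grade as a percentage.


23.805%

Grade = (metal in concentrate / concentrate mass) * 100
= (57.37 / 241) * 100
= 0.2380497925 * 100
= 23.805%


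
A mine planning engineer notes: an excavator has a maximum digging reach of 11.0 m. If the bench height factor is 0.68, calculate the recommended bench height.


7.48 m

Bench height = reach * factor
= 11.0 * 0.68
= 7.48 m


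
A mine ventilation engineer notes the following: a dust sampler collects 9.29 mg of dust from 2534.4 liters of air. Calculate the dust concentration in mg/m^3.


3.6656 mg/m^3

Convert liters to m^3: 1 m^3 = 1000 L
Concentration = mass / volume * 1000
= 9.29 / 2534.4 * 1000
= 0.003665561869 * 1000
= 3.6656 mg/m^3


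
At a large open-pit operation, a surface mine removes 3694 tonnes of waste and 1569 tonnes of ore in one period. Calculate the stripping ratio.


Stripping ratio = waste tonnage / ore tonnage
= 3694 / 1569
= 2.3544

2.3544


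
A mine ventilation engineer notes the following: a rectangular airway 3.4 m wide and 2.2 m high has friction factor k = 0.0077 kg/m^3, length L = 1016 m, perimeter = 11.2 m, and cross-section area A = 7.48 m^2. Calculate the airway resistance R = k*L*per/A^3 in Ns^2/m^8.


0.2094 Ns^2/m^8

Compute the numerator:
k * L * per = 0.0077 * 1016 * 11.2
= 87.61984
Compute the denominator:
A^3 = 7.48^3 = 418.508992
Resistance:
R = 87.61984 / 418.508992
= 0.2094 Ns^2/m^8


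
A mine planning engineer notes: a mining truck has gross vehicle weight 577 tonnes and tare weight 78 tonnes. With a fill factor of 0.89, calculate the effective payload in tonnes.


Maximum payload = gross - tare
= 577 - 78 = 499 tonnes
Effective payload = max payload * fill factor
= 499 * 0.89
= 444.11 tonnes

444.11 tonnes


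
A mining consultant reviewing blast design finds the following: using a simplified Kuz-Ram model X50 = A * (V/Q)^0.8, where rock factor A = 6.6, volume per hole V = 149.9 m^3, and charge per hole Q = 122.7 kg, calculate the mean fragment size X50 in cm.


Compute V/Q:
V/Q = 149.9 / 122.7 = 1.221678892
Raise to the power 0.8:
(V/Q)^0.8 = 1.221678892^0.8 = 1.173723111
Multiply by A:
X50 = 6.6 * 1.173723111
= 7.7466 cm

7.7466 cm


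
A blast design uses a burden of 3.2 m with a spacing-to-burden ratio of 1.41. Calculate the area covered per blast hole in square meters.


First, find the spacing:
Spacing = burden * ratio = 3.2 * 1.41
= 4.512 m
Then, calculate the area:
Area = burden * spacing = 3.2 * 4.512
= 14.4384 m^2

14.4384 m^2


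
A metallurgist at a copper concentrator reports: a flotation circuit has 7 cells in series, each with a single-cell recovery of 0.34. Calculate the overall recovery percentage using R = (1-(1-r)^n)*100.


Complement of single-cell recovery:
1 - r = 1 - 0.34 = 0.66
Raise to power n:
(1 - r)^7 = 0.66^7 = 0.05455160701
Overall recovery:
R = (1 - 0.05455160701) * 100
= 94.5448%

94.5448%


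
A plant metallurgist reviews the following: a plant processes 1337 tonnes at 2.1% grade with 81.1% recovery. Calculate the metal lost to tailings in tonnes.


5.3066 tonnes

Total metal in feed:
= 1337 * 2.1 / 100 = 28.077 tonnes
Metal recovered:
= 28.077 * 81.1 / 100 = 22.770447 tonnes
Metal lost to tailings:
= 28.077 - 22.770447
= 5.3066 tonnes


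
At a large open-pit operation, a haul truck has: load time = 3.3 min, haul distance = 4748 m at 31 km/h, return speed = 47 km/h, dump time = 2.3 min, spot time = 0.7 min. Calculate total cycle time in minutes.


Convert haul speed to m/min: 31 * 1000/60 = 516.6666667 m/min
Haul time = 4748 / 516.6666667 = 9.189677419 min
Convert return speed to m/min: 47 * 1000/60 = 783.3333333 m/min
Return time = 4748 / 783.3333333 = 6.061276596 min
Total cycle time:
= 3.3 + 9.189677419 + 2.3 + 6.061276596 + 0.7
= 21.551 min

21.551 min


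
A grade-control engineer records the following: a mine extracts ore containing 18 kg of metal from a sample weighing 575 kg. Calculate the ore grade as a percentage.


Ore grade = (metal mass / ore mass) * 100
= (18 / 575) * 100
= 0.03130434783 * 100
= 3.1304%

3.1304%


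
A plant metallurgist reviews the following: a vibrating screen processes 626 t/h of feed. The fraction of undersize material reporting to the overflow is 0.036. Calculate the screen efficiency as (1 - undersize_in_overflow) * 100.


96.4%

Screen efficiency = (1 - fraction of undersize in overflow) * 100
= (1 - 0.036) * 100
= 0.964 * 100
= 96.4%


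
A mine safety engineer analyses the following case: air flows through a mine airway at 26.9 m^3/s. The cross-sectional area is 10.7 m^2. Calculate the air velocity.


2.514 m/s

Velocity = flow rate / cross-sectional area
= 26.9 / 10.7
= 2.514 m/s


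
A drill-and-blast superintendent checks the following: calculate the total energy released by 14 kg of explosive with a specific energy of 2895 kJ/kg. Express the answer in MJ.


40.53 MJ

Energy = mass * specific_energy / 1000
= 14 * 2895 / 1000
= 40530 / 1000
= 40.53 MJ


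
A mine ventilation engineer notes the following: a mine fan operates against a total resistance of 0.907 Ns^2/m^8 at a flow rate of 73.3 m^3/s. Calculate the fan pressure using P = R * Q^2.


4873.2112 Pa

Compute Q^2:
Q^2 = 73.3^2 = 5372.89
Compute pressure:
P = R * Q^2 = 0.907 * 5372.89
= 4873.2112 Pa


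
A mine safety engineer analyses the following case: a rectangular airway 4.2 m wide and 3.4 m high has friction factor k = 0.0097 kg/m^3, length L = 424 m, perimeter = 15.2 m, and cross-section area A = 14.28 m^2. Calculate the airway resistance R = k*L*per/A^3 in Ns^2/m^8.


Compute the numerator:
k * L * per = 0.0097 * 424 * 15.2
= 62.51456
Compute the denominator:
A^3 = 14.28^3 = 2911.954752
Resistance:
R = 62.51456 / 2911.954752
= 0.0215 Ns^2/m^8

0.0215 Ns^2/m^8


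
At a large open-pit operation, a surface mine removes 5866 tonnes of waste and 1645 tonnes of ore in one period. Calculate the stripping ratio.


3.566

Stripping ratio = waste tonnage / ore tonnage
= 5866 / 1645
= 3.566


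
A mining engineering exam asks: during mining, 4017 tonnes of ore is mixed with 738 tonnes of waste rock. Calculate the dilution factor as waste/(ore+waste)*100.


15.5205%

Total material = ore + waste
= 4017 + 738 = 4755 tonnes
Dilution = waste / total * 100
= 738 / 4755 * 100
= 0.1552050473 * 100
= 15.5205%


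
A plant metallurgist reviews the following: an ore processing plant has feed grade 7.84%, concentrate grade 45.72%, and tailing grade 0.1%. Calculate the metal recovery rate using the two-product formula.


Using the two-product formula:
R = 100 * c * (f - t) / (f * (c - t))
Numerator = 100 * 45.72 * (7.84 - 0.1)
= 100 * 45.72 * 7.74
= 35387.28
Denominator = 7.84 * (45.72 - 0.1)
= 7.84 * 45.62
= 357.6608
R = 35387.28 / 357.6608
= 98.9409%

98.9409%


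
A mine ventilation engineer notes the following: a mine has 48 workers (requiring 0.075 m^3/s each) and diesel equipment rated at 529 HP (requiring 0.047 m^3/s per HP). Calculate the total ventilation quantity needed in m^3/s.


28.463 m^3/s

Airflow for workers:
Q_people = 48 * 0.075 = 3.6 m^3/s
Airflow for diesel equipment:
Q_diesel = 529 * 0.047 = 24.863 m^3/s
Total ventilation:
Q_total = 3.6 + 24.863
= 28.463 m^3/s


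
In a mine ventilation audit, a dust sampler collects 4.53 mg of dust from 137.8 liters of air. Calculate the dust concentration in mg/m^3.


Convert liters to m^3: 1 m^3 = 1000 L
Concentration = mass / volume * 1000
= 4.53 / 137.8 * 1000
= 0.03287373004 * 1000
= 32.8737 mg/m^3

32.8737 mg/m^3


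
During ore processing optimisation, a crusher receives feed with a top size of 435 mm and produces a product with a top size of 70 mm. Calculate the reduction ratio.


Reduction ratio = feed size / product size
= 435 / 70
= 6.2143

6.2143


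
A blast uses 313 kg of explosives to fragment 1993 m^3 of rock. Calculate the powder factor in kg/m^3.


Powder factor = explosive mass / rock volume
= 313 / 1993
= 0.157 kg/m^3

0.157 kg/m^3
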